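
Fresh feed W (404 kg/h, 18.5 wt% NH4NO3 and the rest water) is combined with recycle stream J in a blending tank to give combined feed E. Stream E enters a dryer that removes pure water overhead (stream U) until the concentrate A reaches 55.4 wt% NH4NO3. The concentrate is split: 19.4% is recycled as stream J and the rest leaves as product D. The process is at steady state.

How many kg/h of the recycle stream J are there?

Overall NH4NO3 balance (none leaves overhead): NH4NO3 in fresh feed = NH4NO3 in product, i.e. 404×0.185 = (1−0.194)·A·0.554.
A = 74.74/(0.554×0.806) = 167.38 kg/h.
Recycle J = 0.194×167.38 = 32.472 kg/h.

32.47 kg/h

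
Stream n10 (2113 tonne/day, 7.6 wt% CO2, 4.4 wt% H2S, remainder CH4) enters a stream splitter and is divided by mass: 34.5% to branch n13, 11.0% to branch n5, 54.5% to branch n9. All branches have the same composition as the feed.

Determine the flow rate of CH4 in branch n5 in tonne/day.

204.5 tonne/day

Branch n5 total = 0.110×2113 = 232.43 tonne/day.
CH4 in n5 = 0.880×232.43 = 204.54 tonne/day.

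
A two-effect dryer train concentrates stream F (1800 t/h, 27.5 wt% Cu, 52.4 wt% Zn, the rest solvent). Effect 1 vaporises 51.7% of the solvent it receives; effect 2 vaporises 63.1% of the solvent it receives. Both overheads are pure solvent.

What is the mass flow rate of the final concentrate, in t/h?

solvent in feed = 1800×0.201 = 361.8 t/h.
After stage 1: solvent left = (1−0.517)×361.8 = 174.75; stream total = 1612.9 t/h.
After stage 2: solvent left = (1−0.631)×174.75 = 64.483; final concentrate = 1502.7 t/h.

1503 t/h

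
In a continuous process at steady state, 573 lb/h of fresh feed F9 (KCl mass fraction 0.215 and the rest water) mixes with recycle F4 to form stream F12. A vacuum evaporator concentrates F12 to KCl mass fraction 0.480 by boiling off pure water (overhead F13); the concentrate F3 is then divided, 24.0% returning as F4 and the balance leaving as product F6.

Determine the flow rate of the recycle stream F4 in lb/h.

Overall KCl balance (none leaves overhead): KCl in fresh feed = KCl in product, i.e. 573×0.215 = (1−0.240)·F3·0.480.
F3 = 123.19/(0.480×0.760) = 337.71 lb/h.
Recycle F4 = 0.240×337.71 = 81.049 lb/h.

81.05 lb/h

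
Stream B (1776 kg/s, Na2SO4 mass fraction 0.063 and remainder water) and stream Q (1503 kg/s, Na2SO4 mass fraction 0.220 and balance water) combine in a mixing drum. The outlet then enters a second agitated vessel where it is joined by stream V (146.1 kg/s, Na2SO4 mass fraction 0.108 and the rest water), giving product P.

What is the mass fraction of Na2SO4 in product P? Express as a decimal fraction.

0.134

Overall, product flow = 3425.1 kg/s.
Na2SO4 in = 1776×0.063 + 1503×0.220 + 146.1×0.108 = 458.33 kg/s.
Na2SO4 fraction in P = 0.134.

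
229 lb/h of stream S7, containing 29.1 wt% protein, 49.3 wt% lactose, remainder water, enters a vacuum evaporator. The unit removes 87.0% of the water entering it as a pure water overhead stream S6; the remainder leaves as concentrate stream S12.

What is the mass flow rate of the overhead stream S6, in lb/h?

43.03 lb/h

water entering = 229×0.216 = 49.464 lb/h; overhead removed = 0.870×49.464 = 43.034 lb/h.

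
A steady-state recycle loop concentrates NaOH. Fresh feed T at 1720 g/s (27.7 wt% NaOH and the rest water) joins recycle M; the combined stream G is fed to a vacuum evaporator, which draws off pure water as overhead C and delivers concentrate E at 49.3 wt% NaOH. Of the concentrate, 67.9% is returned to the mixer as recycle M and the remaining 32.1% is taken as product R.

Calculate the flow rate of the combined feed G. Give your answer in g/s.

3764 g/s

Overall NaOH balance (none leaves overhead): NaOH in fresh feed = NaOH in product, i.e. 1720×0.277 = (1−0.679)·E·0.493.
E = 476.44/(0.493×0.321) = 3010.6 g/s.
Recycle M = 0.679×3010.6 = 2044.2 g/s.
Combined feed G = 1720 + 2044.2 = 3764.2 g/s.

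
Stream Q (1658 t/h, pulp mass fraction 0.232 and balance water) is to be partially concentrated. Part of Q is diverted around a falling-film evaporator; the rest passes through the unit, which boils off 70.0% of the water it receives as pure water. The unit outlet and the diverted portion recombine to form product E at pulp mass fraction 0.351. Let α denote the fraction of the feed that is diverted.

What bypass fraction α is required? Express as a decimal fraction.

All 1658×0.232 = 384.66 t/h of pulp reaches E, so E = 384.66/0.351 = 1095.9 t/h and vapour = 562.11 t/h.
The evaporator receives (1−α)·1658 of feed at 0.768 water and removes 0.700 of that water:
0.700×0.768×(1−α)×1658 = 562.11
(1−α) = 562.11/891.34 = 0.6306;  α = 0.3694.

0.369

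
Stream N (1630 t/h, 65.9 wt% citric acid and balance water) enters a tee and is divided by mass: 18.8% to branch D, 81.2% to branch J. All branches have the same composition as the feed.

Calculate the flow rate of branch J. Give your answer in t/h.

Branch J flow = 0.812×1630 = 1323.6 t/h.

1324 t/h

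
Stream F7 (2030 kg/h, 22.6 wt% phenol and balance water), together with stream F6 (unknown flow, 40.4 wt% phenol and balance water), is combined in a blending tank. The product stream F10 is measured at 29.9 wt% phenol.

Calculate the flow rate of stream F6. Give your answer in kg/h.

Let F6 be the unknown flow. Total out = 2030 + F6.
phenol balance: 458.78 + 0.404·F6 = 0.299·(2030 + F6)
(0.404 − 0.299)·F6 = 0.299×2030 − 458.78 = 148.19
F6 = 148.19 / 0.105 = 1411.3 kg/h

1411 kg/h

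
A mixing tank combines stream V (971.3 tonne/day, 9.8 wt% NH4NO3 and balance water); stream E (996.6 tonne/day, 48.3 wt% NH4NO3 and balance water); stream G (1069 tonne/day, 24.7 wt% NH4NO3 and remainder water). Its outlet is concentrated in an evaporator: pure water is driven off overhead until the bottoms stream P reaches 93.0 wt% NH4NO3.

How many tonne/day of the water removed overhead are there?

2133 tonne/day

NH4NO3 entering = 971.3×0.098 + 996.6×0.483 + 1069×0.247 = 840.59 tonne/day.
All NH4NO3 reports to P, so P = 840.59/0.930 = 903.86 tonne/day.
Total feed = 3036.9 tonne/day; overhead = 3036.9 − 903.86 = 2133 tonne/day.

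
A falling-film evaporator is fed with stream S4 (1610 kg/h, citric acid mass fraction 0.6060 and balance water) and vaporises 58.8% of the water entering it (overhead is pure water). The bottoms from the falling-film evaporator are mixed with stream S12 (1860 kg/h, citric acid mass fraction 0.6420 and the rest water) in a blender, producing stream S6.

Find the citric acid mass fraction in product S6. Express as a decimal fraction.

0.7006

Vapour removed = 0.588×0.394×1610 = 372.99 kg/h; concentrate = 1237 kg/h.
citric acid reaching the mixer = 975.66 (from concentrate) + 1860×0.642 = 2169.8 kg/h.
Product flow = 1237 + 1860 = 3097 kg/h; citric acid fraction = 0.7006.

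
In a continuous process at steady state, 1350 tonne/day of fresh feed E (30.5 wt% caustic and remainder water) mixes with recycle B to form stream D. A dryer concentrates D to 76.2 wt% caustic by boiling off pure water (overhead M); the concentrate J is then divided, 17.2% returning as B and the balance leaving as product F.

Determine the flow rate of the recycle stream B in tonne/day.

Overall caustic balance (none leaves overhead): caustic in fresh feed = caustic in product, i.e. 1350×0.305 = (1−0.172)·J·0.762.
J = 411.75/(0.762×0.828) = 652.6 tonne/day.
Recycle B = 0.172×652.6 = 112.25 tonne/day.

112.2 tonne/day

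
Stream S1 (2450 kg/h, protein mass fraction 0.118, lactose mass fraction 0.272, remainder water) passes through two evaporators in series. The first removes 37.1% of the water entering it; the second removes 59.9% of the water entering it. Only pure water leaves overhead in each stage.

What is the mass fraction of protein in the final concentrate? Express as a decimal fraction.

0.217

water in feed = 2450×0.610 = 1494.5 kg/h.
After stage 1: water left = (1−0.371)×1494.5 = 940.04; stream total = 1895.5 kg/h.
After stage 2: water left = (1−0.599)×940.04 = 376.96; final concentrate = 1332.5 kg/h.
protein fraction = 289.1/1332.5 = 0.217.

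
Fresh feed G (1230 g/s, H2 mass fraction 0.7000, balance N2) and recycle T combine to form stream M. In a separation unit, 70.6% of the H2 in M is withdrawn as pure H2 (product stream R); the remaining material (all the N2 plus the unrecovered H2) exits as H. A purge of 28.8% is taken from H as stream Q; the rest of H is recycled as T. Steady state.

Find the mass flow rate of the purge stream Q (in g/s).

461.2 g/s

N2 enters only via G and leaves only via the purge: 1230×0.300 = 0.288×(N2 in H), and the separation unit passes all N2, so N2 in M = N2 in H = 1281.2 g/s.
H2 in M: m_A = 1230×0.700 + (1−0.288)·(1−0.706)·m_A, so m_A = 861/0.7907 = 1088.9 g/s.
H = (1−0.706)×1088.9 + 1281.2 = 1601.4 g/s.
Purge Q = 0.288×1601.4 = 461.2 g/s.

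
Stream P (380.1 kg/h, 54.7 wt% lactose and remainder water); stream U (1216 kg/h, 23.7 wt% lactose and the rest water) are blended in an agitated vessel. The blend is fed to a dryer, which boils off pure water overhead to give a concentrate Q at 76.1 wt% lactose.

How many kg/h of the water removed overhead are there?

944.2 kg/h

lactose entering = 380.1×0.547 + 1216×0.237 = 496.11 kg/h.
All lactose reports to Q, so Q = 496.11/0.761 = 651.91 kg/h.
Total feed = 1596.1 kg/h; overhead = 1596.1 − 651.91 = 944.19 kg/h.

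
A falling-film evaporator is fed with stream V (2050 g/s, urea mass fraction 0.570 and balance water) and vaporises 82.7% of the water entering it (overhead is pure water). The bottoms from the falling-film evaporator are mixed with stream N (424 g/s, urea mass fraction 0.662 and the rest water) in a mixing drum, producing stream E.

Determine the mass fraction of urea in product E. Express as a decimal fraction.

Vapour removed = 0.827×0.430×2050 = 729 g/s; concentrate = 1321 g/s.
urea reaching the mixer = 1168.5 (from concentrate) + 424×0.662 = 1449.2 g/s.
Product flow = 1321 + 424 = 1745 g/s; urea fraction = 0.830.

0.830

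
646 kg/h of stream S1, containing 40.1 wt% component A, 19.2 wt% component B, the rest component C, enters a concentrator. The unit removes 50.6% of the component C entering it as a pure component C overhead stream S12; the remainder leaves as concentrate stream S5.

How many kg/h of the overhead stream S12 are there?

133 kg/h

component C entering = 646×0.407 = 262.92 kg/h; overhead removed = 0.506×262.92 = 133.04 kg/h.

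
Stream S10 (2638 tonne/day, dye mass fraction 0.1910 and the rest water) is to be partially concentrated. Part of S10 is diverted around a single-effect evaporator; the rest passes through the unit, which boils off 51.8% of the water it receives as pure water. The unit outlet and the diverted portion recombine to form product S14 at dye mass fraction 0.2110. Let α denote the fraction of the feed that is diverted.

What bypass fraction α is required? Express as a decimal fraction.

All 2638×0.191 = 503.86 tonne/day of dye reaches S14, so S14 = 503.86/0.211 = 2388 tonne/day and vapour = 250.05 tonne/day.
The evaporator receives (1−α)·2638 of feed at 0.809 water and removes 0.518 of that water:
0.518×0.809×(1−α)×2638 = 250.05
(1−α) = 250.05/1105.5 = 0.2262;  α = 0.7738.

0.774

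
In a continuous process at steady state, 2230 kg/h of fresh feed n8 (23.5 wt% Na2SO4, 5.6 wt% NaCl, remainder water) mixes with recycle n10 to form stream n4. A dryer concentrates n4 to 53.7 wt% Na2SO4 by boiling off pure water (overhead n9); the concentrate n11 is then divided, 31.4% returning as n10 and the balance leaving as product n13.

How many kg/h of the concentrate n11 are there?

Overall Na2SO4 balance (none leaves overhead): Na2SO4 in fresh feed = Na2SO4 in product, i.e. 2230×0.235 = (1−0.314)·n11·0.537.
n11 = 524.05/(0.537×0.686) = 1422.6 kg/h.

1423 kg/h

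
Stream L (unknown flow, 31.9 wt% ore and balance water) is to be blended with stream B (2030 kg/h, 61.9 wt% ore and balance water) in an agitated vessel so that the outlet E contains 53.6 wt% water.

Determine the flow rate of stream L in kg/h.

2170 kg/h

Let L be the unknown flow. Total out = 2030 + L.
water balance: 773.43 + 0.681·L = 0.536·(2030 + L)
(0.681 − 0.536)·L = 0.536×2030 − 773.43 = 314.65
L = 314.65 / 0.145 = 2170 kg/h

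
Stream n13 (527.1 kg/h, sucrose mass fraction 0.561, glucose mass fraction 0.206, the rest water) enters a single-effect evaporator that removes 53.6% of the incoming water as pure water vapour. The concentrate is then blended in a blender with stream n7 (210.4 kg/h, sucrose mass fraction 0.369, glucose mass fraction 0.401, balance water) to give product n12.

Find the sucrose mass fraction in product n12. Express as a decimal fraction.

0.556

Vapour removed = 0.536×0.233×527.1 = 65.828 kg/h; concentrate = 461.27 kg/h.
sucrose reaching the mixer = 295.7 (from concentrate) + 210.4×0.369 = 373.34 kg/h.
Product flow = 461.27 + 210.4 = 671.67 kg/h; sucrose fraction = 0.556.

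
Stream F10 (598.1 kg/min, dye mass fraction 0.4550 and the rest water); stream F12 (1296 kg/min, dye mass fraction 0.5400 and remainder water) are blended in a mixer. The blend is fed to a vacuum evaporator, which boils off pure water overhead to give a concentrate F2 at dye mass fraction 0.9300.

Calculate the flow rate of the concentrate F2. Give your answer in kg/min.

1045 kg/min

dye entering = 598.1×0.455 + 1296×0.540 = 971.98 kg/min.
All dye reports to F2, so F2 = 971.98/0.930 = 1045.1 kg/min.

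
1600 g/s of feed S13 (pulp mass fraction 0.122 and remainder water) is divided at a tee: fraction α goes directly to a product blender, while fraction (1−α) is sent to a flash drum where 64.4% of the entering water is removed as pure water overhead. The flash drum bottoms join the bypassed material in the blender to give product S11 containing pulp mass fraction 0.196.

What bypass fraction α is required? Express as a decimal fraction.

All 1600×0.122 = 195.2 g/s of pulp reaches S11, so S11 = 195.2/0.196 = 995.92 g/s and vapour = 604.08 g/s.
The evaporator receives (1−α)·1600 of feed at 0.878 water and removes 0.644 of that water:
0.644×0.878×(1−α)×1600 = 604.08
(1−α) = 604.08/904.69 = 0.6677;  α = 0.3323.

0.332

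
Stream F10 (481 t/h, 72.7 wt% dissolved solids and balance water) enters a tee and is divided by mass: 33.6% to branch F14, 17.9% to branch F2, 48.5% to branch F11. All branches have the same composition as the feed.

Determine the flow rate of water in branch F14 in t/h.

Branch F14 total = 0.336×481 = 161.62 t/h.
water in F14 = 0.273×161.62 = 44.121 t/h.

44.12 t/h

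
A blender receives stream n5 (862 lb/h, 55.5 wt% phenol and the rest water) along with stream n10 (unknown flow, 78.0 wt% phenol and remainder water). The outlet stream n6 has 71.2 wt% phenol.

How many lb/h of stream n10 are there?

1990 lb/h

Let n10 be the unknown flow. Total out = 862 + n10.
phenol balance: 478.41 + 0.780·n10 = 0.712·(862 + n10)
(0.780 − 0.712)·n10 = 0.712×862 − 478.41 = 135.33
n10 = 135.33 / 0.068 = 1990.2 lb/h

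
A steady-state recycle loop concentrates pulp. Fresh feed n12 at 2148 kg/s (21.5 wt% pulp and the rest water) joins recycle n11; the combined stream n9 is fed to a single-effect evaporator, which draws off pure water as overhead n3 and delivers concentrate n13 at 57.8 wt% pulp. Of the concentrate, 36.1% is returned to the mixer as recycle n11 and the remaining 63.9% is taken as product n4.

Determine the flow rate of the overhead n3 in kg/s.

1349 kg/s

Overall pulp balance (none leaves overhead): pulp in fresh feed = pulp in product, i.e. 2148×0.215 = (1−0.361)·n13·0.578.
n13 = 461.82/(0.578×0.639) = 1250.4 kg/s.
Recycle n11 = 0.361×1250.4 = 451.39 kg/s.
Combined feed n9 = 2148 + 451.39 = 2599.4 kg/s.
Overhead n3 = n9 − n13 = 2599.4 − 1250.4 = 1349 kg/s.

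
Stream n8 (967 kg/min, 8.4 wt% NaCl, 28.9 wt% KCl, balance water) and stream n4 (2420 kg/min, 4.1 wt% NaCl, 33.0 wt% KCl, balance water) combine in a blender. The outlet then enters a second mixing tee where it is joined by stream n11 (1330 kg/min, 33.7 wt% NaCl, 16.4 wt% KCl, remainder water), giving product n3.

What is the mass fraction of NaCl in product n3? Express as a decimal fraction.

0.133

Overall, product flow = 4717 kg/min.
NaCl in = 967×0.084 + 2420×0.041 + 1330×0.337 = 628.66 kg/min.
NaCl fraction in n3 = 0.133.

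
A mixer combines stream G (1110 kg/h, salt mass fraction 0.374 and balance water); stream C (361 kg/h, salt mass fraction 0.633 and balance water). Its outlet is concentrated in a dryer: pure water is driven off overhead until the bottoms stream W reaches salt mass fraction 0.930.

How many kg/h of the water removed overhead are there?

778.9 kg/h

salt entering = 1110×0.374 + 361×0.633 = 643.65 kg/h.
All salt reports to W, so W = 643.65/0.930 = 692.1 kg/h.
Total feed = 1471 kg/h; overhead = 1471 − 692.1 = 778.9 kg/h.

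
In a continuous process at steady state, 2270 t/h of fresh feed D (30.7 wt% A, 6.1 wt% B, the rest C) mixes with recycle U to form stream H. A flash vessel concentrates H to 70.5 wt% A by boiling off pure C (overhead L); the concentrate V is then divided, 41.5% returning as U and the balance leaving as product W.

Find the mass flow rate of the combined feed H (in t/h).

Overall A balance (none leaves overhead): A in fresh feed = A in product, i.e. 2270×0.307 = (1−0.415)·V·0.705.
V = 696.89/(0.705×0.585) = 1689.7 t/h.
Recycle U = 0.415×1689.7 = 701.24 t/h.
Combined feed H = 2270 + 701.24 = 2971.2 t/h.

2971 t/h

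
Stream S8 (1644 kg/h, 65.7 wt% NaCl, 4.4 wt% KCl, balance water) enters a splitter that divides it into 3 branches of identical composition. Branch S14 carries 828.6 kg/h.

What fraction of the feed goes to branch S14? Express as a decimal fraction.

Fraction to S14 = 828.6/1644 = 0.5040.

0.504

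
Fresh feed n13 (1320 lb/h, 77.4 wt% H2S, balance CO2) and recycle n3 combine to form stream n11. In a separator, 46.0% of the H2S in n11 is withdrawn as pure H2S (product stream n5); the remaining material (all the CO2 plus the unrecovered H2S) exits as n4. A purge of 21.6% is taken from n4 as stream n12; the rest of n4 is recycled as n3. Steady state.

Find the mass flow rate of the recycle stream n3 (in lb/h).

1833 lb/h

CO2 enters only via n13 and leaves only via the purge: 1320×0.226 = 0.216×(CO2 in n4), and the separator passes all CO2, so CO2 in n11 = CO2 in n4 = 1381.1 lb/h.
H2S in n11: m_A = 1320×0.774 + (1−0.216)·(1−0.460)·m_A, so m_A = 1021.7/0.5766 = 1771.8 lb/h.
n4 = (1−0.460)×1771.8 + 1381.1 = 2337.9 lb/h.
Recycle n3 = (1−0.216)×2337.9 = 1832.9 lb/h.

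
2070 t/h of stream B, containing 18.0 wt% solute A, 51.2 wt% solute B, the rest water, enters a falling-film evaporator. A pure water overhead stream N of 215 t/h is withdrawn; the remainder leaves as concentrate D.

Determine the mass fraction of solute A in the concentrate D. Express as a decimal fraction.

0.201

solute A is not removed: 2070×0.180 = 372.6 t/h of solute A enters D.
Concentrate = 2070 − 215 = 1855 t/h.
Mass fraction = 372.6/1855 = 0.201.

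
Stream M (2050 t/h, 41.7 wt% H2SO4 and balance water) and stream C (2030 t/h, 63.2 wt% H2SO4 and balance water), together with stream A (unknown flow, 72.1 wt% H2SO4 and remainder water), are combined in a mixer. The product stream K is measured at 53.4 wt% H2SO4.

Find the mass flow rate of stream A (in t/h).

Let A be the unknown flow. Total out = 4080 + A.
H2SO4 balance: 2137.8 + 0.721·A = 0.534·(4080 + A)
(0.721 − 0.534)·A = 0.534×4080 − 2137.8 = 40.91
A = 40.91 / 0.187 = 218.77 t/h

218.8 t/h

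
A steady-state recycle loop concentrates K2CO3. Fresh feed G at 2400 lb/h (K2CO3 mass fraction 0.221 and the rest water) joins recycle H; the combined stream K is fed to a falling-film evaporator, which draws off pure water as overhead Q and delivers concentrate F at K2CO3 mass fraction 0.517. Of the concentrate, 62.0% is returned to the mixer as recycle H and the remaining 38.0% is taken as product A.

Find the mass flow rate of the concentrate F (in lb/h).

Overall K2CO3 balance (none leaves overhead): K2CO3 in fresh feed = K2CO3 in product, i.e. 2400×0.221 = (1−0.620)·F·0.517.
F = 530.4/(0.517×0.380) = 2699.8 lb/h.

2700 lb/h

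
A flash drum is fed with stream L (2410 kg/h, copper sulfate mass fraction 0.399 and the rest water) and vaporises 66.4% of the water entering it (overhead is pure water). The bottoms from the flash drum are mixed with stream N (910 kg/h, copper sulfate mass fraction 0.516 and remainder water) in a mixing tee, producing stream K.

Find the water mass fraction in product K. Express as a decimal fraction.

Vapour removed = 0.664×0.601×2410 = 961.74 kg/h; concentrate = 1448.3 kg/h.
water reaching the mixer = 486.67 (from concentrate) + 910×0.484 = 927.11 kg/h.
Product flow = 1448.3 + 910 = 2358.3 kg/h; water fraction = 0.393.

0.393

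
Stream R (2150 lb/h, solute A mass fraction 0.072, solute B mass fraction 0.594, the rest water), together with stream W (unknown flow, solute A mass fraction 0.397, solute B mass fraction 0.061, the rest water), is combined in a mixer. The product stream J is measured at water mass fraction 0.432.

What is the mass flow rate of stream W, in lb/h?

Let W be the unknown flow. Total out = 2150 + W.
water balance: 718.1 + 0.542·W = 0.432·(2150 + W)
(0.542 − 0.432)·W = 0.432×2150 − 718.1 = 210.7
W = 210.7 / 0.110 = 1915.5 lb/h

1915 lb/h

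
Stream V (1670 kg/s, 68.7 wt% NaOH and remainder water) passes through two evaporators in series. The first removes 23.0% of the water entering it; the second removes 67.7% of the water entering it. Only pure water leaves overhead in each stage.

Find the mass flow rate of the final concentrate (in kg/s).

water in feed = 1670×0.313 = 522.71 kg/s.
After stage 1: water left = (1−0.230)×522.71 = 402.49; stream total = 1549.8 kg/s.
After stage 2: water left = (1−0.677)×402.49 = 130; final concentrate = 1277.3 kg/s.

1277 kg/s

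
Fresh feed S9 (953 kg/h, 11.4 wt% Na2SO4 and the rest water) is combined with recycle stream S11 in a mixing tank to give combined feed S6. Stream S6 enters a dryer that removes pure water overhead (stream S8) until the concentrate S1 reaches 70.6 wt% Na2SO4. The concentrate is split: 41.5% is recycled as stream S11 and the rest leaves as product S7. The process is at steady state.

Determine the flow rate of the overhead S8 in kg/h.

Overall Na2SO4 balance (none leaves overhead): Na2SO4 in fresh feed = Na2SO4 in product, i.e. 953×0.114 = (1−0.415)·S1·0.706.
S1 = 108.64/(0.706×0.585) = 263.05 kg/h.
Recycle S11 = 0.415×263.05 = 109.17 kg/h.
Combined feed S6 = 953 + 109.17 = 1062.2 kg/h.
Overhead S8 = S6 − S1 = 1062.2 − 263.05 = 799.12 kg/h.

799.1 kg/h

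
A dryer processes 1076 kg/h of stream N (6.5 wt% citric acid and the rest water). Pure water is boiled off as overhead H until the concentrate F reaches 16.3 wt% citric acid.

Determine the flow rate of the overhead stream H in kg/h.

citric acid is conserved: 1076×0.065 = 69.94 kg/h all reports to the concentrate.
Concentrate = 69.94/(target fraction) = 429.08 kg/h.
Overhead = 1076 − 429.08 = 646.92 kg/h.

646.9 kg/h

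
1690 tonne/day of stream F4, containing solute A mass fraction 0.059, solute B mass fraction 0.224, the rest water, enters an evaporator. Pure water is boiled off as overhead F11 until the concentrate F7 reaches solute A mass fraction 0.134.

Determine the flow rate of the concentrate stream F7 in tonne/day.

744.1 tonne/day

solute A is conserved: 1690×0.059 = 99.71 tonne/day all reports to the concentrate.
Concentrate = 99.71/(target fraction) = 744.1 tonne/day.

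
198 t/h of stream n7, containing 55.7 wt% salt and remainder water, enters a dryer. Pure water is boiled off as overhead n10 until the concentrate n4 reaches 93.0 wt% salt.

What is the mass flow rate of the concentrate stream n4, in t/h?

salt is conserved: 198×0.557 = 110.29 t/h all reports to the concentrate.
Concentrate = 110.29/(target fraction) = 118.59 t/h.

118.6 t/h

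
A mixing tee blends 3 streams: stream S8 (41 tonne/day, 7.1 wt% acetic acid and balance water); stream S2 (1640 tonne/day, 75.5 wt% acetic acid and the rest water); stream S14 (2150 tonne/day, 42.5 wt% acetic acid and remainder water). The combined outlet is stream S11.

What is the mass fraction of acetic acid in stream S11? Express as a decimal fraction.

0.562

Total flow out = 41 + 1640 + 2150 = 3831 tonne/day.
acetic acid in = 41×0.071 + 1640×0.755 + 2150×0.425 = 2154.9 tonne/day.
acetic acid mass fraction in S11 = 2154.9/3831 = 0.562.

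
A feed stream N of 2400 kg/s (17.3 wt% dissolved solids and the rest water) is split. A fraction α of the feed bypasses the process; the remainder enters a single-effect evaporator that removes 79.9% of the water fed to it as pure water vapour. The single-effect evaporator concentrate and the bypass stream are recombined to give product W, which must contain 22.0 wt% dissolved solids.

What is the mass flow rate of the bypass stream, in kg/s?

All 2400×0.173 = 415.2 kg/s of dissolved solids reaches W, so W = 415.2/0.220 = 1887.3 kg/s and vapour = 512.73 kg/s.
The evaporator receives (1−α)·2400 of feed at 0.827 water and removes 0.799 of that water:
0.799×0.827×(1−α)×2400 = 512.73
(1−α) = 512.73/1585.9 = 0.3233;  α = 0.6767.
Bypass flow = 0.6767×2400 = 1624 kg/s.

1624 kg/s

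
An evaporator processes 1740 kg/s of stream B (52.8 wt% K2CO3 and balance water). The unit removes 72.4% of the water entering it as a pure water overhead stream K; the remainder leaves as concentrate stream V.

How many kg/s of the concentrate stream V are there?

water entering = 1740×0.472 = 821.28 kg/s; overhead removed = 0.724×821.28 = 594.61 kg/s.
Concentrate = 1740 − 594.61 = 1145.4 kg/s.

1145 kg/s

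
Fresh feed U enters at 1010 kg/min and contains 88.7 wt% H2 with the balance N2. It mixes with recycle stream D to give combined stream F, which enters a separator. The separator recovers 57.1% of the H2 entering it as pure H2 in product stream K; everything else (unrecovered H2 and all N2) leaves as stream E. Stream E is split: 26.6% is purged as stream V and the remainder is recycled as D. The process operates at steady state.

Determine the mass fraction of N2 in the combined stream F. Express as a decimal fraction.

0.247

N2 enters only via U and leaves only via the purge: 1010×0.113 = 0.266×(N2 in E), and the separator passes all N2, so N2 in F = N2 in E = 429.06 kg/min.
H2 in F: m_A = 1010×0.887 + (1−0.266)·(1−0.571)·m_A, so m_A = 895.87/0.6851 = 1307.6 kg/min.
F = 1307.6 + 429.06 = 1736.7 kg/min.
N2 fraction in F = 429.06/1736.7 = 0.247.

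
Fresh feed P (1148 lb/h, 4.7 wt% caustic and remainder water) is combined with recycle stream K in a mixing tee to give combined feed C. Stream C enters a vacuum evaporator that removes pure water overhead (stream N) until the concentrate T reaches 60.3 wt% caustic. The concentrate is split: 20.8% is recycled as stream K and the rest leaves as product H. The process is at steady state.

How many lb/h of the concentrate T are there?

Overall caustic balance (none leaves overhead): caustic in fresh feed = caustic in product, i.e. 1148×0.047 = (1−0.208)·T·0.603.
T = 53.956/(0.603×0.792) = 112.98 lb/h.

113 lb/h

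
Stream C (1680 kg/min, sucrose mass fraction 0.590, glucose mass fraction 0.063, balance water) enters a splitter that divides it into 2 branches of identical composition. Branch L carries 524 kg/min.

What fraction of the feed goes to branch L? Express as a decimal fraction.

0.312

Fraction to L = 524/1680 = 0.3119.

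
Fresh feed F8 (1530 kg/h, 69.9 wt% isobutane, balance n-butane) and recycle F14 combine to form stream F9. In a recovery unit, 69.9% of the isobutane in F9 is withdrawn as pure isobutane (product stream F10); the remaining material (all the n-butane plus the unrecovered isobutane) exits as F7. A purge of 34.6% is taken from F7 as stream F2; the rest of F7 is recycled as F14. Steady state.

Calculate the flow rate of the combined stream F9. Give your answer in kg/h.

2663 kg/h

n-butane enters only via F8 and leaves only via the purge: 1530×0.301 = 0.346×(n-butane in F7), and the recovery unit passes all n-butane, so n-butane in F9 = n-butane in F7 = 1331 kg/h.
isobutane in F9: m_A = 1530×0.699 + (1−0.346)·(1−0.699)·m_A, so m_A = 1069.5/0.8031 = 1331.6 kg/h.
F9 = 1331.6 + 1331 = 2662.6 kg/h.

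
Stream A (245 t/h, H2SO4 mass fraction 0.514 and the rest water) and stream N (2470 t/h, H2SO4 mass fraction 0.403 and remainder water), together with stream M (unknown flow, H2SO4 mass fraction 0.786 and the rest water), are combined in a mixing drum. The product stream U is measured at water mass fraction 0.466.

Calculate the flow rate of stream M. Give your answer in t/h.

Let M be the unknown flow. Total out = 2715 + M.
water balance: 1593.7 + 0.214·M = 0.466·(2715 + M)
(0.214 − 0.466)·M = 0.466×2715 − 1593.7 = -328.47
M = -328.47 / -0.252 = 1303.5 t/h

1303 t/h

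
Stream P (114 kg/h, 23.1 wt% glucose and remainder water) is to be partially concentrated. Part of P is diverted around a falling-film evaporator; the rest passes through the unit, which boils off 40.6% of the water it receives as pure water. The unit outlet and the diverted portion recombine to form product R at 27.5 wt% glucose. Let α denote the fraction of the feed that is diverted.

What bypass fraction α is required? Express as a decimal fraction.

All 114×0.231 = 26.334 kg/h of glucose reaches R, so R = 26.334/0.275 = 95.76 kg/h and vapour = 18.24 kg/h.
The evaporator receives (1−α)·114 of feed at 0.769 water and removes 0.406 of that water:
0.406×0.769×(1−α)×114 = 18.24
(1−α) = 18.24/35.592 = 0.5125;  α = 0.4875.

0.488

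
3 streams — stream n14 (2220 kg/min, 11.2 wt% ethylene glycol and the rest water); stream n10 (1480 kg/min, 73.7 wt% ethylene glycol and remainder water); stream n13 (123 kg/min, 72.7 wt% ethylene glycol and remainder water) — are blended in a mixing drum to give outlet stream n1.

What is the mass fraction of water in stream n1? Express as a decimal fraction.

0.626

Total flow out = 2220 + 1480 + 123 = 3823 kg/min.
water in = 2220×0.888 + 1480×0.263 + 123×0.273 = 2394.2 kg/min.
water mass fraction in n1 = 2394.2/3823 = 0.626.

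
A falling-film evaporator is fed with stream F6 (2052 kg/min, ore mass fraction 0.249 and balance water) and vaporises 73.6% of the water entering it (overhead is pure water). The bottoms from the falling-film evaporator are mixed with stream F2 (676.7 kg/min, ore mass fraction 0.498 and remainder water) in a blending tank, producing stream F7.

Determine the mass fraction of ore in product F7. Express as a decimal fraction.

0.532

Vapour removed = 0.736×0.751×2052 = 1134.2 kg/min; concentrate = 917.79 kg/min.
ore reaching the mixer = 510.95 (from concentrate) + 676.7×0.498 = 847.94 kg/min.
Product flow = 917.79 + 676.7 = 1594.5 kg/min; ore fraction = 0.532.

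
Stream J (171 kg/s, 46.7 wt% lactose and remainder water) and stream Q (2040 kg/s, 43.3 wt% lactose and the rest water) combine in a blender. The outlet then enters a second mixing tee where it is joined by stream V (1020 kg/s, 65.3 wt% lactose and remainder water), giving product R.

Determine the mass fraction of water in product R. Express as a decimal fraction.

0.496

Overall, product flow = 3231 kg/s.
water in = 171×0.533 + 2040×0.567 + 1020×0.347 = 1601.8 kg/s.
water fraction in R = 0.496.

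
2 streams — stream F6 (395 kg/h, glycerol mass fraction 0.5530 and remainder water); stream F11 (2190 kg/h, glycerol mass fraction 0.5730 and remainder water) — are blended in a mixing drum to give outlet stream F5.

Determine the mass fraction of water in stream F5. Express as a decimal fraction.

0.4301

Total flow out = 395 + 2190 = 2585 kg/h.
water in = 395×0.447 + 2190×0.427 = 1111.7 kg/h.
water mass fraction in F5 = 1111.7/2585 = 0.4301.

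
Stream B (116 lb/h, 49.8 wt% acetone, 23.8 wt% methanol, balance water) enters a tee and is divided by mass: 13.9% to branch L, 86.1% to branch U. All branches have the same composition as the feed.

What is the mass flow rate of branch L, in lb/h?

16.12 lb/h

Branch L flow = 0.139×116 = 16.124 lb/h.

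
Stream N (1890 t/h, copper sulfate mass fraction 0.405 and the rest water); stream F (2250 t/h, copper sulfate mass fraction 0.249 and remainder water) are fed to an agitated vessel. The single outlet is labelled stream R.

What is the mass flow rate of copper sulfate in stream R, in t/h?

1326 t/h

copper sulfate out = copper sulfate in = 1890×0.405 + 2250×0.249 = 1325.7 t/h.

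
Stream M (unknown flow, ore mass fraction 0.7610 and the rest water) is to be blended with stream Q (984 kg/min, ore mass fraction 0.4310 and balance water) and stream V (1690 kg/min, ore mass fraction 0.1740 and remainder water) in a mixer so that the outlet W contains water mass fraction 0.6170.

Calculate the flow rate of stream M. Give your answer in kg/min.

Let M be the unknown flow. Total out = 2674 + M.
water balance: 1955.8 + 0.239·M = 0.617·(2674 + M)
(0.239 − 0.617)·M = 0.617×2674 − 1955.8 = -305.98
M = -305.98 / -0.378 = 809.47 kg/min

809.5 kg/min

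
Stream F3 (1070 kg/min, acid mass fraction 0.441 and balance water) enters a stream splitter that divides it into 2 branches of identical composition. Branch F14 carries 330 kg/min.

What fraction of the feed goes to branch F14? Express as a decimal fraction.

Fraction to F14 = 330/1070 = 0.3084.

0.308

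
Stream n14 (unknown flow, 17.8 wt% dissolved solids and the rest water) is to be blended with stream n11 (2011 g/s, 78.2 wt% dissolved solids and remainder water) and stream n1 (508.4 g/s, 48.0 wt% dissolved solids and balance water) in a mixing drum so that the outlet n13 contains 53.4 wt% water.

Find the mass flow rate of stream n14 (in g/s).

Let n14 be the unknown flow. Total out = 2519.4 + n14.
water balance: 702.77 + 0.822·n14 = 0.534·(2519.4 + n14)
(0.822 − 0.534)·n14 = 0.534×2519.4 − 702.77 = 642.59
n14 = 642.59 / 0.288 = 2231.2 g/s

2231 g/s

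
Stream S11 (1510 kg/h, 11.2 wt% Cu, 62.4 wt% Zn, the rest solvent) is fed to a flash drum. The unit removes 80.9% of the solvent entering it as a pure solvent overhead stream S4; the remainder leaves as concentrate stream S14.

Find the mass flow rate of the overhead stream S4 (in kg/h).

solvent entering = 1510×0.264 = 398.64 kg/h; overhead removed = 0.809×398.64 = 322.5 kg/h.

322.5 kg/h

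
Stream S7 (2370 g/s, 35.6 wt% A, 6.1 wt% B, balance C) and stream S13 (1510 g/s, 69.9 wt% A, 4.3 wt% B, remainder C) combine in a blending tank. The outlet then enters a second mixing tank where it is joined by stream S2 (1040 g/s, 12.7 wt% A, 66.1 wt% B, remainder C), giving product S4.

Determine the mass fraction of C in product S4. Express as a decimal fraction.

Overall, product flow = 4920 g/s.
C in = 2370×0.583 + 1510×0.258 + 1040×0.212 = 1991.8 g/s.
C fraction in S4 = 0.4048.

0.4048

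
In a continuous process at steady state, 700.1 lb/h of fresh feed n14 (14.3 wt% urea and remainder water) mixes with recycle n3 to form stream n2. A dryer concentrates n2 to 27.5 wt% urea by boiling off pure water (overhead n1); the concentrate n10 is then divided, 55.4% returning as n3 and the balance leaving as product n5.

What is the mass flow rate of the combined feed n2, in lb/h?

Overall urea balance (none leaves overhead): urea in fresh feed = urea in product, i.e. 700.1×0.143 = (1−0.554)·n10·0.275.
n10 = 100.11/(0.275×0.446) = 816.26 lb/h.
Recycle n3 = 0.554×816.26 = 452.21 lb/h.
Combined feed n2 = 700.1 + 452.21 = 1152.3 lb/h.

1152 lb/h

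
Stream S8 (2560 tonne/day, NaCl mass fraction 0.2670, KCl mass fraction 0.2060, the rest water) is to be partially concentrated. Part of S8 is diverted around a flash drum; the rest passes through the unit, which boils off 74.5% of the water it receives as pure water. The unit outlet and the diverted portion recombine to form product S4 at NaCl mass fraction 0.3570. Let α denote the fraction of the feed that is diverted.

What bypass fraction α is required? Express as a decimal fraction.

0.358

All 2560×0.267 = 683.52 tonne/day of NaCl reaches S4, so S4 = 683.52/0.357 = 1914.6 tonne/day and vapour = 645.38 tonne/day.
The evaporator receives (1−α)·2560 of feed at 0.527 water and removes 0.745 of that water:
0.745×0.527×(1−α)×2560 = 645.38
(1−α) = 645.38/1005.1 = 0.6421;  α = 0.3579.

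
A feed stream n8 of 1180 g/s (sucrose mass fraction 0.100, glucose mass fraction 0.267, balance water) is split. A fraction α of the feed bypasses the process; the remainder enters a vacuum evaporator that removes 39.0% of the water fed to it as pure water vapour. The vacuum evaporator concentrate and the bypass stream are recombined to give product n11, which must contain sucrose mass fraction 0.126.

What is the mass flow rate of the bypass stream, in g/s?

All 1180×0.100 = 118 g/s of sucrose reaches n11, so n11 = 118/0.126 = 936.51 g/s and vapour = 243.49 g/s.
The evaporator receives (1−α)·1180 of feed at 0.633 water and removes 0.390 of that water:
0.390×0.633×(1−α)×1180 = 243.49
(1−α) = 243.49/291.31 = 0.8359;  α = 0.1641.
Bypass flow = 0.1641×1180 = 193.68 g/s.

193.7 g/s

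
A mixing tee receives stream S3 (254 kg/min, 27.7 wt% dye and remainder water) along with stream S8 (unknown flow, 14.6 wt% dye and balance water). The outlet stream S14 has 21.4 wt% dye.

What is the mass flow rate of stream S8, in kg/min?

235.3 kg/min

Let S8 be the unknown flow. Total out = 254 + S8.
dye balance: 70.358 + 0.146·S8 = 0.214·(254 + S8)
(0.146 − 0.214)·S8 = 0.214×254 − 70.358 = -16.002
S8 = -16.002 / -0.068 = 235.32 kg/min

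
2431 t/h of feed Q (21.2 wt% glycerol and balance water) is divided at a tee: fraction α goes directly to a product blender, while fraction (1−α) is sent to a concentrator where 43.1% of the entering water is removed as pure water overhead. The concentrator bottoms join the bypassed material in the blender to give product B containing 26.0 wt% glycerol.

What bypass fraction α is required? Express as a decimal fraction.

0.456

All 2431×0.212 = 515.37 t/h of glycerol reaches B, so B = 515.37/0.260 = 1982.2 t/h and vapour = 448.8 t/h.
The evaporator receives (1−α)·2431 of feed at 0.788 water and removes 0.431 of that water:
0.431×0.788×(1−α)×2431 = 448.8
(1−α) = 448.8/825.64 = 0.5436;  α = 0.4564.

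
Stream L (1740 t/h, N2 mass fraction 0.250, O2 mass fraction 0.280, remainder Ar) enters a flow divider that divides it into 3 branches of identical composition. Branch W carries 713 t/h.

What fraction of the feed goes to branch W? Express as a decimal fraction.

Fraction to W = 713/1740 = 0.4098.

0.410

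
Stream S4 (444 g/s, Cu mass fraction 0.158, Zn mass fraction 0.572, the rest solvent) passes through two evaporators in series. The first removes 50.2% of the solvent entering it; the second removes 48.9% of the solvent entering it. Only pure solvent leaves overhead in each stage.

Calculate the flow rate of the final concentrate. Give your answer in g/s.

solvent in feed = 444×0.270 = 119.88 g/s.
After stage 1: solvent left = (1−0.502)×119.88 = 59.7; stream total = 383.82 g/s.
After stage 2: solvent left = (1−0.489)×59.7 = 30.507; final concentrate = 354.63 g/s.

354.6 g/s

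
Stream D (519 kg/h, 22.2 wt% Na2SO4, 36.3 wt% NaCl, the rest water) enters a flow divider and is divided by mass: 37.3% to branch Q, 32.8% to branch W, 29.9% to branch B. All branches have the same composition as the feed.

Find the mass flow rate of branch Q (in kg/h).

193.6 kg/h

Branch Q flow = 0.373×519 = 193.59 kg/h.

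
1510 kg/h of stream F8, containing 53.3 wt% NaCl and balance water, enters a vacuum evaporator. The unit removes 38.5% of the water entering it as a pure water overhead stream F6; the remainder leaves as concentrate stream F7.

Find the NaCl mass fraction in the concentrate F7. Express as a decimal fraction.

0.6498

NaCl is not removed: 1510×0.533 = 804.83 kg/h of NaCl enters F7.
water entering = 1510×0.467 = 705.17 kg/h; overhead removed = 0.385×705.17 = 271.49 kg/h.
Concentrate = 1510 − 271.49 = 1238.5 kg/h.
Mass fraction = 804.83/1238.5 = 0.6498.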